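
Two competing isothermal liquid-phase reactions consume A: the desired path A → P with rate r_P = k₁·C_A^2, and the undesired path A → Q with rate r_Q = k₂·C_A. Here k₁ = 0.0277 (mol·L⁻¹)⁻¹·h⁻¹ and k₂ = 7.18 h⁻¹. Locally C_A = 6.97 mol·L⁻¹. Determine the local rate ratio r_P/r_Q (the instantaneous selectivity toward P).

S_{P/Q} = r_P/r_Q = (k₁·C_A^2)/(k₂·C_A) = (k₁/k₂)·C_A.
= (0.0277×6.970^2) / (7.18×6.970) = 1.346/50.04 = 0.0269.
Since the desired path is higher order in A, keeping C_A high (PFR or concentrated feed) favours P.

0.0269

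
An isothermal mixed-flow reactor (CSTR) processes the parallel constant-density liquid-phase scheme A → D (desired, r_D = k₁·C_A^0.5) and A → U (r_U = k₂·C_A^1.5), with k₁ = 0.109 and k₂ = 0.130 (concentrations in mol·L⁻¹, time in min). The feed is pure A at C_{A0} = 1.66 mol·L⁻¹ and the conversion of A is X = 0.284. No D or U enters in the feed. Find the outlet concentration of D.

0.195 mol·L⁻¹

Exit C_A = C_{A0}(1−X) = 1.66×0.716 = 1.189 mol·L⁻¹.
A CSTR operates uniformly at the exit composition, giving r_D = 0.1188 and r_U = 0.1685 (each k·C_A^n at C_A = 1.189).
Fraction of consumed A going to D: r_D/(r_D+r_U) = 0.4136.
C_D = 0.4136·C_{A0}·X = 0.4136×1.66×0.284 = 0.195 mol·L⁻¹.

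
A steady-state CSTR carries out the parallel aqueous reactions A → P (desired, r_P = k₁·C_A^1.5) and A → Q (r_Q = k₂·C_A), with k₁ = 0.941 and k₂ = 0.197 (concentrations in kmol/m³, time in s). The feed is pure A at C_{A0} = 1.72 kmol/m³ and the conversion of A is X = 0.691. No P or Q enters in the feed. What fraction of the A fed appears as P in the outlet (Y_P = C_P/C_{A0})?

Exit C_A = C_{A0}(1−X) = 1.72×0.309 = 0.5315 kmol/m³.
A CSTR operates uniformly at the exit composition, giving r_P = 0.3646 and r_Q = 0.1047 (each k·C_A^n at C_A = 0.5315).
Fraction of consumed A going to P: r_P/(r_P+r_Q) = 0.7769.
C_P = 0.7769·C_{A0}·X = 0.7769×1.72×0.691 = 0.923 kmol/m³; Y_P = C_P/C_{A0} = 0.537.

0.537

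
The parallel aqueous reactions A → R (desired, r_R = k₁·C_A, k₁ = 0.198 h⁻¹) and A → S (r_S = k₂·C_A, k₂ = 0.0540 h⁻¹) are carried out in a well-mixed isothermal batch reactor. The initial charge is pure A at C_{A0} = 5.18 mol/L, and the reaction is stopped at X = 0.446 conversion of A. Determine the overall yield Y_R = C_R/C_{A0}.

0.350

C_A = C_{A0}(1−X) = 2.870 mol/L.
Both paths are first order in A, so the instantaneous fraction to R is constant: dC_R/d(−C_A) = k₁/(k₁+k₂) = 0.7857.
C_R = 0.7857·(C_{A0}−C_A) = 0.7857×2.310 = 1.82 mol/L.
Y_R = C_R/C_{A0} = 1.815/5.18 = 0.350.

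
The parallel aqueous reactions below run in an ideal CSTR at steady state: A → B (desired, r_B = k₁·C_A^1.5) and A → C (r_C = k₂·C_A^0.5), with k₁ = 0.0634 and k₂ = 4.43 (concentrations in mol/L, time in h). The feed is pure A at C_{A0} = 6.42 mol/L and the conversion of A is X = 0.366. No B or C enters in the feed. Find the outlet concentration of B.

0.129 mol/L

Exit C_A = C_{A0}(1−X) = 6.42×0.634 = 4.070 mol/L.
A CSTR operates uniformly at the exit composition, giving r_B = 0.5206 and r_C = 8.937 (each k·C_A^n at C_A = 4.070).
Fraction of consumed A going to B: r_B/(r_B+r_C) = 0.05505.
C_B = 0.05505·C_{A0}·X = 0.05505×6.42×0.366 = 0.129 mol/L.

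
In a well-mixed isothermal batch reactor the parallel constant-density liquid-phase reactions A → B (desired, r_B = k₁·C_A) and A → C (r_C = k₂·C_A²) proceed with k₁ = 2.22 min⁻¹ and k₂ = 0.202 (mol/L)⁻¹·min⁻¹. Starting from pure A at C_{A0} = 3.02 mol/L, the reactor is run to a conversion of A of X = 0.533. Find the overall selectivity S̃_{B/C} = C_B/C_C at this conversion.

5.00

C_A = C_{A0}(1−X) = 1.410 mol/L.
Along a PFR/batch, dC_B/dC_A = −r_B/(r_B+r_C) = −k₁/(k₁+k₂·C_A).
Integrating from C_{A0} to C_A: C_B = (2.22/0.202)·ln[(2.22+0.202·3.02)/(2.22+0.202·1.41)] = 10.99·ln(2.830/2.505) = 1.341 mol/L.
C_C = (C_{A0}−C_A)−C_B = 0.2684 mol/L; S̃_{B/C} = 1.341/0.2684 = 5.00.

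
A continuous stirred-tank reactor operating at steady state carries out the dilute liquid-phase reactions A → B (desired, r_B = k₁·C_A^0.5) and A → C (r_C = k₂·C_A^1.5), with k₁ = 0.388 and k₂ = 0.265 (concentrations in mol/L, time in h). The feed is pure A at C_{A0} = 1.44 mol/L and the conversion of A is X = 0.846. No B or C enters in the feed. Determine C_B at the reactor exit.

Exit C_A = C_{A0}(1−X) = 1.44×0.154 = 0.2218 mol/L.
In a CSTR the entire volume is at exit conditions, so r_B = 0.388×0.2218^0.5 = 0.1827 and r_C = 0.265×0.2218^1.5 = 0.02767.
Fraction of consumed A going to B: r_B/(r_B+r_C) = 0.8685.
C_B = 0.8685·C_{A0}·X = 0.8685×1.44×0.846 = 1.06 mol/L.

1.06 mol/L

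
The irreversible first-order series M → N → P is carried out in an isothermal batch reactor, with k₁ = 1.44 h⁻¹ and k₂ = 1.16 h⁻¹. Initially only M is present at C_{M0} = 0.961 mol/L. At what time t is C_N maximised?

Setting dC_N/dt = 0 gives t_opt = ln(k₂/k₁)/(k₂−k₁).
= ln(1.16/1.44)/(1.16−1.44) = ln(0.8056)/-0.2800 = -0.2162/-0.2800 = 0.772 h.

0.772 h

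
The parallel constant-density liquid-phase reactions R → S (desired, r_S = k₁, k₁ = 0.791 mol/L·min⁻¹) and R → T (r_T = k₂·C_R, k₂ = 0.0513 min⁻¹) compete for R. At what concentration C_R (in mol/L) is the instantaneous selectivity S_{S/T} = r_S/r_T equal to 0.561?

27.5 mol/L

S_{S/T} = (k₁/k₂)·C_R⁻¹ ⇒ C_R = (S·k₂/k₁)^(-1).
= (0.561×0.0513/0.791)^(-1) = (0.03638)^(-1) = 27.5 mol/L.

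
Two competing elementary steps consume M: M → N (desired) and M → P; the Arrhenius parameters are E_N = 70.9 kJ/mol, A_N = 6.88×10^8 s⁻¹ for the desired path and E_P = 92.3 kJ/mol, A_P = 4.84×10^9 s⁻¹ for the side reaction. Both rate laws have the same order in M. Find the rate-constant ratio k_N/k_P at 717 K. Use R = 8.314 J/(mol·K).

Since both paths have the same order in M, the concentration cancels and S_{N/P} = k_N/k_P = (A_N/A_P)·exp[(E_P−E_N)/(RT)].
(E_P−E_N)/(RT) = (92.3−70.9)×10³/(8.314×717) = 21400/5961 = 3.590.
k_N/k_P = (6.88×10^8/4.84×10^9)·exp(3.590) = 0.1421 × 36.23 = 5.15.

5.15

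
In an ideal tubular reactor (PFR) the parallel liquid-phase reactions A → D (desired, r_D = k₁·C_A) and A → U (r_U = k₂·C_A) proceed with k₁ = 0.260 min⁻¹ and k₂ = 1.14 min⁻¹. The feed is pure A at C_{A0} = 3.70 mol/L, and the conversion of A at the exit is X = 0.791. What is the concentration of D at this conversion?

C_A = C_{A0}(1−X) = 0.7733 mol/L.
Both paths are first order in A, so the instantaneous fraction to D is constant: dC_D/d(−C_A) = k₁/(k₁+k₂) = 0.1857.
C_D = 0.1857·(C_{A0}−C_A) = 0.1857×2.927 = 0.544 mol/L.

0.544 mol/L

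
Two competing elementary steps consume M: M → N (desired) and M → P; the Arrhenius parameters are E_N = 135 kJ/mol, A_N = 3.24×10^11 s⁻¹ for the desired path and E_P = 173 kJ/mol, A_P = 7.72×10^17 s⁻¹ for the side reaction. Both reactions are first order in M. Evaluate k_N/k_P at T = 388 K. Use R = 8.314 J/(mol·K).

0.0548

With equal orders, S_{N/P} = k_N/k_P = (A_N/A_P)·exp[(E_P−E_N)/(RT)].
(E_P−E_N)/(RT) = (173−135)×10³/(8.314×388) = 38000/3226 = 11.78.
k_N/k_P = (3.24×10^11/7.72×10^17)·exp(11.78) = 4.197×10^-7 × 1.306×10^5 = 0.0548.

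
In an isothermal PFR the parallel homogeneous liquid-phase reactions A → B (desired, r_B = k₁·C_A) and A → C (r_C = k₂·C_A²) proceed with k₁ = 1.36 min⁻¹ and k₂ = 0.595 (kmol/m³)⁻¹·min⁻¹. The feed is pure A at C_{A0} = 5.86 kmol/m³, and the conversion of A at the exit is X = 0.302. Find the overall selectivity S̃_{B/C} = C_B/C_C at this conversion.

C_A = C_{A0}(1−X) = 4.090 kmol/m³.
Along a PFR/batch, dC_B/dC_A = −r_B/(r_B+r_C) = −k₁/(k₁+k₂·C_A).
Integrating from C_{A0} to C_A: C_B = (1.36/0.595)·ln[(1.36+0.595·5.86)/(1.36+0.595·4.09)] = 2.286·ln(4.847/3.794) = 0.5599 kmol/m³.
C_C = (C_{A0}−C_A)−C_B = 1.210 kmol/m³; S̃_{B/C} = 0.5599/1.210 = 0.463.

0.463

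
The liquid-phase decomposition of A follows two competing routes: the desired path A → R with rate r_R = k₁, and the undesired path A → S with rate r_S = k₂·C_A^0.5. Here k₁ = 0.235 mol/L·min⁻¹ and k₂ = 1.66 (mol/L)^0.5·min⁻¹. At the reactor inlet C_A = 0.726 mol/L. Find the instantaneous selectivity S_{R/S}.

S_{R/S} = r_R/r_S = (k₁)/(k₂·C_A^0.5) = (k₁/k₂)·C_A^-0.5.
= (0.235) / (1.66×0.7260^0.5) = 0.2350/1.414 = 0.166.

0.166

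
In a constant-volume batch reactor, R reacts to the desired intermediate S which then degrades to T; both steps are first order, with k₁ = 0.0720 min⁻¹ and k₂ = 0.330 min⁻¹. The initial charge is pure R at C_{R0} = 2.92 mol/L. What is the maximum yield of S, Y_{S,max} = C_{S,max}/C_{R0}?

Evaluating C_S at t_opt = ln(k₂/k₁)/(k₂−k₁) gives C_{S,max}/C_{R0} = (k₁/k₂)^[k₂/(k₂−k₁)].
= (0.0720/0.330)^(0.330/(0.330−0.0720)) = (0.2182)^(1.279) = 0.1427.

0.143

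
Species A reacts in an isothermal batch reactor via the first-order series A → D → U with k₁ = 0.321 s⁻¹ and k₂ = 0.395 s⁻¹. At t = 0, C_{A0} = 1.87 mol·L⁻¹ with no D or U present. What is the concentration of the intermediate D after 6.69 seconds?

For first-order series with pure A initially, C_D(t) = k₁C_{A0}/(k₂−k₁)·(e^(−k₁t) − e^(−k₂t)).
e^(−k₁t) = e^(−0.321×6.69) = e^(−2.147) = 0.1168; e^(−k₂t) = e^(−2.643) = 0.07118.
C_D = 0.321×1.87/(0.395−0.321) × (0.1168−0.07118) = 8.112×0.04560 = 0.3699 mol·L⁻¹.

0.370 mol·L⁻¹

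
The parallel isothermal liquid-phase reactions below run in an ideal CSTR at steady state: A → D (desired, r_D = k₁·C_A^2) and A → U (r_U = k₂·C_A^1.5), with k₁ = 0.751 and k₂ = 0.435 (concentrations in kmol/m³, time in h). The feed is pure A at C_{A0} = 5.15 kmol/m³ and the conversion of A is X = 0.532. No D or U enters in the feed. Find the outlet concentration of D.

2.00 kmol/m³

Exit C_A = C_{A0}(1−X) = 5.15×0.468 = 2.410 kmol/m³.
Rates in a CSTR are evaluated at the outlet concentration: r_D = 0.751×2.410^2 = 4.363, r_U = 0.435×2.410^1.5 = 1.628.
Fraction of consumed A going to D: r_D/(r_D+r_U) = 0.7283.
C_D = 0.7283·C_{A0}·X = 0.7283×5.15×0.532 = 2.00 kmol/m³.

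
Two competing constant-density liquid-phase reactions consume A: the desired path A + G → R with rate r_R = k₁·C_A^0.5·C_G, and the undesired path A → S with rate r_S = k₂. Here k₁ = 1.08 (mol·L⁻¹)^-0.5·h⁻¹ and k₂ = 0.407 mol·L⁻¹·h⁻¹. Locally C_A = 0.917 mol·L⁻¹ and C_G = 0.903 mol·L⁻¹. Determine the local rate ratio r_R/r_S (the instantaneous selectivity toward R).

2.29

S_{R/S} = r_R/r_S = (k₁·C_A^0.5·C_G)/(k₂) = (k₁/k₂)·C_A^0.5·C_G.
= (1.08×0.9170^0.5×0.9030) / (0.407) = 0.9339/0.4070 = 2.29.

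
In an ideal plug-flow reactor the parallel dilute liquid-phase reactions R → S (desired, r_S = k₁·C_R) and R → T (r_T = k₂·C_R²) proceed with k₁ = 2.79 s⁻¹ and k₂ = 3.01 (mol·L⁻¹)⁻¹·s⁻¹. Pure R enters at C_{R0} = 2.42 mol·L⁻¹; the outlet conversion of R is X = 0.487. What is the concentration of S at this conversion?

0.402 mol·L⁻¹

C_R = C_{R0}(1−X) = 1.241 mol·L⁻¹.
Along a PFR/batch, dC_S/dC_R = −r_S/(r_S+r_T) = −k₁/(k₁+k₂·C_R).
Integrating from C_{R0} to C_R: C_S = (2.79/3.01)·ln[(2.79+3.01·2.42)/(2.79+3.01·1.24)] = 0.9269·ln(10.07/6.527) = 0.4023 mol·L⁻¹.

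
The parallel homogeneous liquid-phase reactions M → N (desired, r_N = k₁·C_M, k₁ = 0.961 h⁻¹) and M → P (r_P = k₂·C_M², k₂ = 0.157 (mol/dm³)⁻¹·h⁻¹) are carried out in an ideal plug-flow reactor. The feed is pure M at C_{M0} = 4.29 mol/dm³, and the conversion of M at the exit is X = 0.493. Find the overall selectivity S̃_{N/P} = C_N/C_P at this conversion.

C_M = C_{M0}(1−X) = 2.175 mol/dm³.
Along a PFR/batch, dC_N/dC_M = −r_N/(r_N+r_P) = −k₁/(k₁+k₂·C_M).
Integrating from C_{M0} to C_M: C_N = (0.961/0.157)·ln[(0.961+0.157·4.29)/(0.961+0.157·2.18)] = 6.121·ln(1.635/1.302) = 1.390 mol/dm³.
C_P = (C_{M0}−C_M)−C_N = 0.7250 mol/dm³; S̃_{N/P} = 1.390/0.7250 = 1.92.

1.92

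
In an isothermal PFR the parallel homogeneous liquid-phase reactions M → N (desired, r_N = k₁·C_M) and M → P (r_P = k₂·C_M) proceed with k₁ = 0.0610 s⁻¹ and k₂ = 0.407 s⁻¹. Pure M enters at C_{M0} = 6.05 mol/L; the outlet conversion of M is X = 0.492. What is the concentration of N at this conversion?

0.388 mol/L

C_M = C_{M0}(1−X) = 3.073 mol/L.
Both paths are first order in M, so the instantaneous fraction to N is constant: dC_N/d(−C_M) = k₁/(k₁+k₂) = 0.1303.
C_N = 0.1303·(C_{M0}−C_M) = 0.1303×2.977 = 0.388 mol/L.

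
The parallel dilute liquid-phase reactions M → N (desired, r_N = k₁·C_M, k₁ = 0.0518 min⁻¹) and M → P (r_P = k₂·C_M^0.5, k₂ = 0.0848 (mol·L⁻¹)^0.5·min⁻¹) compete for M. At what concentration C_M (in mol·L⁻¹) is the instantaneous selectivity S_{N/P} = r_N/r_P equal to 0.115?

S_{N/P} = (k₁/k₂)·C_M^0.5 ⇒ C_M = (S·k₂/k₁)^(2).
= (0.115×0.0848/0.0518)^(2) = (0.1883)^(2) = 0.0354 mol·L⁻¹.

0.0354 mol·L⁻¹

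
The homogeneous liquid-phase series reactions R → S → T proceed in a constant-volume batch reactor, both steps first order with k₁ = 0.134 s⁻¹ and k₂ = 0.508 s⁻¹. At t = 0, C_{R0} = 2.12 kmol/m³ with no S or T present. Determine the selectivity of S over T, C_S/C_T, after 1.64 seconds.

The intermediate concentration in a first-order A→B→C sequence is C_S = k₁C_{R0}(e^(−k₁t) − e^(−k₂t))/(k₂−k₁).
e^(−k₁t) = e^(−0.134×1.64) = e^(−0.2198) = 0.8027; e^(−k₂t) = e^(−0.8331) = 0.4347.
C_S = 0.134×2.12/(0.508−0.134) × (0.8027−0.4347) = 0.7596×0.3680 = 0.2795 kmol/m³.
C_R = C_{R0}e^(−k₁t) = 1.702 kmol/m³, so C_T = C_{R0}−C_R−C_S = 0.1387 kmol/m³; C_S/C_T = 2.02.

2.02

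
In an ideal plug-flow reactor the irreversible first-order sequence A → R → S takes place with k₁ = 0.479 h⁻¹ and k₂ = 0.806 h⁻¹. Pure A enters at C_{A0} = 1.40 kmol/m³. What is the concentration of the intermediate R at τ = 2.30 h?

For first-order series with pure A initially, C_R(τ) = k₁C_{A0}/(k₂−k₁)·(e^(−k₁τ) − e^(−k₂τ)).
e^(−k₁τ) = e^(−0.479×2.30) = e^(−1.102) = 0.3323; e^(−k₂τ) = e^(−1.854) = 0.1566.
C_R = 0.479×1.40/(0.806−0.479) × (0.3323−0.1566) = 2.051×0.1757 = 0.3602 kmol/m³.

0.360 kmol/m³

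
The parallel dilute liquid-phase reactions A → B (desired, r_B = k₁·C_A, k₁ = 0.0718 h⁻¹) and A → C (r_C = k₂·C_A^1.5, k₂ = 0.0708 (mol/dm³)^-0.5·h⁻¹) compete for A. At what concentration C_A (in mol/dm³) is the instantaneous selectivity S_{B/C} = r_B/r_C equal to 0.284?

12.8 mol/dm³

S_{B/C} = (k₁/k₂)·C_A^-0.5 ⇒ C_A = (S·k₂/k₁)^(-2).
= (0.284×0.0708/0.0718)^(-2) = (0.2800)^(-2) = 12.8 mol/dm³.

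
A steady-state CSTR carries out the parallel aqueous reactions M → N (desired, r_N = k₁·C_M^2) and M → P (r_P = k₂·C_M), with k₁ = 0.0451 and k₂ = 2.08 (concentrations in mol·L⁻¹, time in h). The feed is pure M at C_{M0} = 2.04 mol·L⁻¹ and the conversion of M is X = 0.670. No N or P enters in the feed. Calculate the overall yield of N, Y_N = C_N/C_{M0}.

0.00964

Exit C_M = C_{M0}(1−X) = 2.04×0.330 = 0.6732 mol·L⁻¹.
In a CSTR the entire volume is at exit conditions, so r_N = 0.0451×0.6732^2 = 0.02044 and r_P = 2.08×0.6732 = 1.400.
Fraction of consumed M going to N: r_N/(r_N+r_P) = 0.01439.
C_N = 0.01439·C_{M0}·X = 0.01439×2.04×0.670 = 0.0197 mol·L⁻¹; Y_N = C_N/C_{M0} = 0.00964.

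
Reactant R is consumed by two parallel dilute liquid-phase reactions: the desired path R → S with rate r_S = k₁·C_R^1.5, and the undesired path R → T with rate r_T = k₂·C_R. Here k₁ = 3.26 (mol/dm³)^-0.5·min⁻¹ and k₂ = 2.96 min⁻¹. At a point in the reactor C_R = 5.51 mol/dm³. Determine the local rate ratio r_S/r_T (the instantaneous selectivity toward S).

S_{S/T} = r_S/r_T = (k₁·C_R^1.5)/(k₂·C_R) = (k₁/k₂)·C_R^0.5.
= (3.26×5.510^1.5) / (2.96×5.510) = 42.16/16.31 = 2.59.

2.59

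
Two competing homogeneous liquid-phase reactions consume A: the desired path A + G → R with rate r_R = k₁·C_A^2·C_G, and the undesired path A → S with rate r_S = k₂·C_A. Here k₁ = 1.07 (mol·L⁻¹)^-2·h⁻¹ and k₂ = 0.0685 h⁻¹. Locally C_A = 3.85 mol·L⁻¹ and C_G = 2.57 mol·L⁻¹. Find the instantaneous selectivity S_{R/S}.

S_{R/S} = r_R/r_S = (k₁·C_A^2·C_G)/(k₂·C_A) = (k₁/k₂)·C_A·C_G.
= (1.07×3.850^2×2.570) / (0.0685×3.850) = 40.76/0.2637 = 155.
Since the desired path is higher order in A, keeping C_A high (PFR or concentrated feed) favours R.

155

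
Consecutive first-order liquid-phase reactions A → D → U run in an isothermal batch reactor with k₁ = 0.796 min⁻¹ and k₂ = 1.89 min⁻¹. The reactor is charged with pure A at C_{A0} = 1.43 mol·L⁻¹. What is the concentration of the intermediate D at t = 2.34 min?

Solving the coupled first-order balances gives C_D(t) = [k₁/(k₂−k₁)]·C_{A0}·(e^(−k₁t) − e^(−k₂t)).
e^(−k₁t) = e^(−0.796×2.34) = e^(−1.863) = 0.1553; e^(−k₂t) = e^(−4.423) = 0.01200.
C_D = 0.796×1.43/(1.89−0.796) × (0.1553−0.01200) = 1.040×0.1433 = 0.1491 mol·L⁻¹.

0.149 mol·L⁻¹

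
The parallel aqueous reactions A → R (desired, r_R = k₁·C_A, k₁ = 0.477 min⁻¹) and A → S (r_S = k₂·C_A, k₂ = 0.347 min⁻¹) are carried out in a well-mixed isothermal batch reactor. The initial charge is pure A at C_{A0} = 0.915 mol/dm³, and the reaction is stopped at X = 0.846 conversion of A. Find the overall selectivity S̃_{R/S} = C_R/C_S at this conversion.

C_A = C_{A0}(1−X) = 0.1409 mol/dm³.
Both paths are first order in A, so the instantaneous fraction to R is constant: dC_R/d(−C_A) = k₁/(k₁+k₂) = 0.5789.
C_R = 0.5789·(C_{A0}−C_A) = 0.5789×0.7741 = 0.448 mol/dm³.
C_S = (C_{A0}−C_A)−C_R = 0.3260 mol/dm³; S̃_{R/S} = 0.4481/0.3260 = 1.37.

1.37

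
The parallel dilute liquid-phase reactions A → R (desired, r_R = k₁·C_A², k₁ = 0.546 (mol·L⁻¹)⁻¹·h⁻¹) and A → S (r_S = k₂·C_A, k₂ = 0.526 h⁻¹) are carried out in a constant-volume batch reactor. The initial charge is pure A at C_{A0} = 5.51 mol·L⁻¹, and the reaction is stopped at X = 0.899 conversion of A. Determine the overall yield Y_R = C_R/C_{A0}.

C_A = C_{A0}(1−X) = 0.5565 mol·L⁻¹.
Along a PFR/batch, dC_S/dC_A = −r_S/(r_R+r_S) = −k₂/(k₂+k₁·C_A).
Integrating from C_{A0} to C_A: C_S = (0.526/0.546)·ln[(0.526+0.546·5.51)/(0.526+0.546·0.557)] = 0.9634·ln(3.534/0.8299) = 1.396 mol·L⁻¹.
Then C_R = (C_{A0}−C_A) − C_S = 4.953 − 1.396 = 3.558 mol·L⁻¹.
Y_R = C_R/C_{A0} = 3.558/5.51 = 0.646.

0.646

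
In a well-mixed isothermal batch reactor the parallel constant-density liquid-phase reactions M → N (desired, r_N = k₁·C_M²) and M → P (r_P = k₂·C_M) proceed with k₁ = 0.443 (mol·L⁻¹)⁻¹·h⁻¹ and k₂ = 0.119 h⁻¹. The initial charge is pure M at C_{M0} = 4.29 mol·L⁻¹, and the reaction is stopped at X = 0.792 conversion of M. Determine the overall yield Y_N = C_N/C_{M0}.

0.706

C_M = C_{M0}(1−X) = 0.8923 mol·L⁻¹.
Along a PFR/batch, dC_P/dC_M = −r_P/(r_N+r_P) = −k₂/(k₂+k₁·C_M).
Integrating from C_{M0} to C_M: C_P = (0.119/0.443)·ln[(0.119+0.443·4.29)/(0.119+0.443·0.892)] = 0.2686·ln(2.019/0.5143) = 0.3674 mol·L⁻¹.
Then C_N = (C_{M0}−C_M) − C_P = 3.398 − 0.3674 = 3.030 mol·L⁻¹.
Y_N = C_N/C_{M0} = 3.030/4.29 = 0.706.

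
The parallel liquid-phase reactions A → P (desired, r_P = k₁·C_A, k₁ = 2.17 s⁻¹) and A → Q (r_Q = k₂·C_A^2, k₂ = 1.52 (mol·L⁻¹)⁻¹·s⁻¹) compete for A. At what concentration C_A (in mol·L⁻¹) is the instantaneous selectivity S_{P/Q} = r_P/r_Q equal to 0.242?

5.90 mol·L⁻¹

S_{P/Q} = (k₁/k₂)·C_A⁻¹ ⇒ C_A = (S·k₂/k₁)^(-1).
= (0.242×1.52/2.17)^(-1) = (0.1695)^(-1) = 5.90 mol·L⁻¹.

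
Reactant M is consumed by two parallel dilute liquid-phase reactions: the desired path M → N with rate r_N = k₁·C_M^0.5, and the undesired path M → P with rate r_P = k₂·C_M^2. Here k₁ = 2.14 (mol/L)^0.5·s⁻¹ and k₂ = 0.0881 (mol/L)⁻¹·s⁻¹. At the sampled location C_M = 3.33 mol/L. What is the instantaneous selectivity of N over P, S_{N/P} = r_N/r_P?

S_{N/P} = r_N/r_P = (k₁·C_M^0.5)/(k₂·C_M^2) = (k₁/k₂)·C_M^-1.5.
= (2.14×3.330^0.5) / (0.0881×3.330^2) = 3.905/0.9769 = 4.00.

4.00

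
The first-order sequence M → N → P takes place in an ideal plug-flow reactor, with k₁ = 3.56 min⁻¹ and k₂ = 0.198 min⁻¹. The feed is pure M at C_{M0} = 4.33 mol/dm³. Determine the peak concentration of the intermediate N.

3.65 mol/dm³

Evaluating C_N at τ_opt = ln(k₂/k₁)/(k₂−k₁) gives C_{N,max}/C_{M0} = (k₁/k₂)^[k₂/(k₂−k₁)].
= (3.56/0.198)^(0.198/(0.198−3.56)) = (17.98)^(-0.05889) = 0.8435.
C_{N,max} = 0.8435×4.33 = 3.65 mol/dm³.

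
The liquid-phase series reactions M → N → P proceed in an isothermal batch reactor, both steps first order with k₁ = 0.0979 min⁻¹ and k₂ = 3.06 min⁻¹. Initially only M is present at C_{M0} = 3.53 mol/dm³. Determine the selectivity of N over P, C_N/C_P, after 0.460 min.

1.15

Solving the coupled first-order balances gives C_N(t) = [k₁/(k₂−k₁)]·C_{M0}·(e^(−k₁t) − e^(−k₂t)).
e^(−k₁t) = e^(−0.0979×0.460) = e^(−0.04503) = 0.9560; e^(−k₂t) = e^(−1.408) = 0.2447.
C_N = 0.0979×3.53/(3.06−0.0979) × (0.9560−0.2447) = 0.1167×0.7112 = 0.08298 mol/dm³.
C_M = C_{M0}e^(−k₁t) = 3.375 mol/dm³, so C_P = C_{M0}−C_M−C_N = 0.07246 mol/dm³; C_N/C_P = 1.15.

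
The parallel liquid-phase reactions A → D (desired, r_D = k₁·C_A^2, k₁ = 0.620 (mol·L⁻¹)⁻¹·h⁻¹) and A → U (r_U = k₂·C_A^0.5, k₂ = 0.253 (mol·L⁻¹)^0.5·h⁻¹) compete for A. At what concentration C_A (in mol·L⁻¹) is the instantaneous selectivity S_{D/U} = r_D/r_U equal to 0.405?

S_{D/U} = (k₁/k₂)·C_A^1.5 ⇒ C_A = (S·k₂/k₁)^(1/1.5).
= (0.405×0.253/0.620)^(0.6667) = (0.1653)^(0.6667) = 0.301 mol·L⁻¹.

0.301 mol·L⁻¹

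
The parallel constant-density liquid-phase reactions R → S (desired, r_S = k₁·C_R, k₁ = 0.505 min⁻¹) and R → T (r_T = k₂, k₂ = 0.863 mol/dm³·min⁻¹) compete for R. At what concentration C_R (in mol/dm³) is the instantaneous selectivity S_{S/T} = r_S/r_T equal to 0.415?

S_{S/T} = (k₁/k₂)·C_R ⇒ C_R = S·k₂/k₁.
= 0.415×0.863/0.505 = 0.709 mol/dm³.

0.709 mol/dm³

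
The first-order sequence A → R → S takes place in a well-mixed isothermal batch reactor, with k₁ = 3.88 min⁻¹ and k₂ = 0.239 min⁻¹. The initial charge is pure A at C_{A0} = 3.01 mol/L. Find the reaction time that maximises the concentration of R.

For first-order series the maximum of C_R occurs at t_opt = ln(k₂/k₁)/(k₂−k₁).
= ln(0.239/3.88)/(0.239−3.88) = ln(0.06160)/-3.641 = -2.787/-3.641 = 0.765 min.

0.765 min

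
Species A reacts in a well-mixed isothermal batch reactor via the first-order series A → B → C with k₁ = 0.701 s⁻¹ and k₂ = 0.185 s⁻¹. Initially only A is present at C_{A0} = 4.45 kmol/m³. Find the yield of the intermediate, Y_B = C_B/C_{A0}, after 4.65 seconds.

Solving the coupled first-order balances gives C_B(t) = [k₁/(k₂−k₁)]·C_{A0}·(e^(−k₁t) − e^(−k₂t)).
e^(−k₁t) = e^(−0.701×4.65) = e^(−3.260) = 0.03840; e^(−k₂t) = e^(−0.8603) = 0.4231.
C_B = 0.701×4.45/(0.185−0.701) × (0.03840−0.4231) = (-6.045)×(-0.3847) = 2.325 kmol/m³.
Y_B = C_B/C_{A0} = 2.325/4.45 = 0.523.

0.523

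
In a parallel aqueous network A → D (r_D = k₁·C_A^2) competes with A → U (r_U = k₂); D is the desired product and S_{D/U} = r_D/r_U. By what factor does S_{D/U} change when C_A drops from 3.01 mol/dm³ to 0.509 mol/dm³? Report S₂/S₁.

0.0286

S_{D/U} = (k₁/k₂)·C_A^2, so S₂/S₁ = (C_{A,2}/C_{A,1})^2.
= (0.509/3.01)^2 = (0.1691)^2 = 0.0286.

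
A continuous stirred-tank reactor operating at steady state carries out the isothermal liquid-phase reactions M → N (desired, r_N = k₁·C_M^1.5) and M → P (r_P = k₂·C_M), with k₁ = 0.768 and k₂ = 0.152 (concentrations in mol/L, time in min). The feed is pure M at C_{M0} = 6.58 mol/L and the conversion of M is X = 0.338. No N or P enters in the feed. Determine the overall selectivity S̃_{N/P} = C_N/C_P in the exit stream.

Exit C_M = C_{M0}(1−X) = 6.58×0.662 = 4.356 mol/L.
Rates in a CSTR are evaluated at the outlet concentration: r_N = 0.768×4.356^1.5 = 6.982, r_P = 0.152×4.356 = 0.6621.
Overall selectivity = C_N/C_P = r_Nτ/(r_Pτ) = r_N/r_P = 10.5.

10.5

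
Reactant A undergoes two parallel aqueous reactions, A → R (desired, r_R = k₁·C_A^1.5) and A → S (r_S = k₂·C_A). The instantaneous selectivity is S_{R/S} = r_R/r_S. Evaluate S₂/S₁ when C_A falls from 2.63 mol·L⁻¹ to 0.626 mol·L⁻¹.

S_{R/S} = (k₁/k₂)·C_A^0.5, so S₂/S₁ = (C_{A,2}/C_{A,1})^0.5.
= (0.626/2.63)^0.5 = (0.2380)^0.5 = 0.488.
Selectivity toward R falls as C_A falls — high-concentration operation is favoured.

0.488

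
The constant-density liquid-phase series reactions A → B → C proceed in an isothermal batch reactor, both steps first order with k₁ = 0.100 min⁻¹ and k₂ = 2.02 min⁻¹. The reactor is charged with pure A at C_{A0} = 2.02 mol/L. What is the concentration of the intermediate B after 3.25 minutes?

0.0759 mol/L

Solving the coupled first-order balances gives C_B(t) = [k₁/(k₂−k₁)]·C_{A0}·(e^(−k₁t) − e^(−k₂t)).
e^(−k₁t) = e^(−0.100×3.25) = e^(−0.3250) = 0.7225; e^(−k₂t) = e^(−6.565) = 0.001409.
C_B = 0.100×2.02/(2.02−0.100) × (0.7225−0.001409) = 0.1052×0.7211 = 0.07587 mol/L.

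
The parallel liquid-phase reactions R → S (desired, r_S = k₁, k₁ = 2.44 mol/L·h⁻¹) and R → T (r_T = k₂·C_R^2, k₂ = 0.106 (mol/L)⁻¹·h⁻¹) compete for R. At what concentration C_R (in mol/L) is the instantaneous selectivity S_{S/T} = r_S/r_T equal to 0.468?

7.01 mol/L

S_{S/T} = (k₁/k₂)·C_R^-2 ⇒ C_R = (S·k₂/k₁)^(-0.5).
= (0.468×0.106/2.44)^(-0.5) = (0.02033)^(-0.5) = 7.01 mol/L.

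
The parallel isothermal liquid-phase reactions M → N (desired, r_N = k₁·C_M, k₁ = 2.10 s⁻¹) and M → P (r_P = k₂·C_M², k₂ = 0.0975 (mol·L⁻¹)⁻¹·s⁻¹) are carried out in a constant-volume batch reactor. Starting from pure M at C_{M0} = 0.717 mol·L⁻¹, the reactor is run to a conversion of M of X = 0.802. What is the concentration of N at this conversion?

0.564 mol·L⁻¹

C_M = C_{M0}(1−X) = 0.1420 mol·L⁻¹.
Along a PFR/batch, dC_N/dC_M = −r_N/(r_N+r_P) = −k₁/(k₁+k₂·C_M).
Integrating from C_{M0} to C_M: C_N = (2.10/0.0975)·ln[(2.10+0.0975·0.717)/(2.10+0.0975·0.142)] = 21.54·ln(2.170/2.114) = 0.5638 mol·L⁻¹.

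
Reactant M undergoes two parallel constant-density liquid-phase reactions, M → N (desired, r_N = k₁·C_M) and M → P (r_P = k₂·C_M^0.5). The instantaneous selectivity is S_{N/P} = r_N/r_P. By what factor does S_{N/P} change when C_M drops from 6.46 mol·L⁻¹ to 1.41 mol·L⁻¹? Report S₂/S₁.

0.467

S_{N/P} = (k₁/k₂)·C_M^0.5, so S₂/S₁ = (C_{M,2}/C_{M,1})^0.5.
= (1.41/6.46)^0.5 = (0.2183)^0.5 = 0.467.
Selectivity toward N falls as C_M falls — high-concentration operation is favoured.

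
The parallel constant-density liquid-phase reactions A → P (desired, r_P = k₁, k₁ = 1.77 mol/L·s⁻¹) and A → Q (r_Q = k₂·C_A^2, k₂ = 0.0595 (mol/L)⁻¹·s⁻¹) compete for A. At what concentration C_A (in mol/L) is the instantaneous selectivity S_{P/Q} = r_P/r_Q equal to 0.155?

S_{P/Q} = (k₁/k₂)·C_A^-2 ⇒ C_A = (S·k₂/k₁)^(-0.5).
= (0.155×0.0595/1.77)^(-0.5) = (0.005210)^(-0.5) = 13.9 mol/L.

13.9 mol/L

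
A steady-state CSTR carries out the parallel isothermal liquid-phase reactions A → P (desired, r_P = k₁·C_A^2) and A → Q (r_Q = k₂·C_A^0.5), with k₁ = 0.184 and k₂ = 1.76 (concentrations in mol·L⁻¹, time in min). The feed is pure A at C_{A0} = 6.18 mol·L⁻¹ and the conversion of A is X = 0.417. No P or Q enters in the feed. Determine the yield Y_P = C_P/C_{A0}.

Exit C_A = C_{A0}(1−X) = 6.18×0.583 = 3.603 mol·L⁻¹.
A CSTR operates uniformly at the exit composition, giving r_P = 2.389 and r_Q = 3.341 (each k·C_A^n at C_A = 3.603).
Fraction of consumed A going to P: r_P/(r_P+r_Q) = 0.4169.
C_P = 0.4169·C_{A0}·X = 0.4169×6.18×0.417 = 1.07 mol·L⁻¹; Y_P = C_P/C_{A0} = 0.174.

0.174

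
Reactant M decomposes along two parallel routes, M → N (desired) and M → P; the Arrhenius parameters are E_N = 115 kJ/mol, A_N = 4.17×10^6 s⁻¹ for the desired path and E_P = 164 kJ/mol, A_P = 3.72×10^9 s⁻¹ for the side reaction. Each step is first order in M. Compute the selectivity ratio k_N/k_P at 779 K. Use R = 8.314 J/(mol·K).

2.16

Since both paths have the same order in M, the concentration cancels and S_{N/P} = k_N/k_P = (A_N/A_P)·exp[(E_P−E_N)/(RT)].
(E_P−E_N)/(RT) = (164−115)×10³/(8.314×779) = 49000/6477 = 7.566.
k_N/k_P = (4.17×10^6/3.72×10^9)·exp(7.566) = 0.001121 × 1931 = 2.16.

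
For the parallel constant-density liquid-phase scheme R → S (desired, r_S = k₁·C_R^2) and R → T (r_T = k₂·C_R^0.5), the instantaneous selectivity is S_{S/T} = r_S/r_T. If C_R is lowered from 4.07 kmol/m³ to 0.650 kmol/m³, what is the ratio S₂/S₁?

0.0638

S_{S/T} = (k₁/k₂)·C_R^1.5, so S₂/S₁ = (C_{R,2}/C_{R,1})^1.5.
= (0.650/4.07)^1.5 = (0.1597)^1.5 = 0.0638.
Selectivity toward S falls as C_R falls — high-concentration operation is favoured.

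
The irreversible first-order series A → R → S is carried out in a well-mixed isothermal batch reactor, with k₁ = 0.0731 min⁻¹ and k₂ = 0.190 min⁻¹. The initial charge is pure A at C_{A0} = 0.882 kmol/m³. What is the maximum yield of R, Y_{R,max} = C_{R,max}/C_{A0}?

0.212

Evaluating C_R at t_opt = ln(k₂/k₁)/(k₂−k₁) gives C_{R,max}/C_{A0} = (k₁/k₂)^[k₂/(k₂−k₁)].
= (0.0731/0.190)^(0.190/(0.190−0.0731)) = (0.3847)^(1.625) = 0.2117.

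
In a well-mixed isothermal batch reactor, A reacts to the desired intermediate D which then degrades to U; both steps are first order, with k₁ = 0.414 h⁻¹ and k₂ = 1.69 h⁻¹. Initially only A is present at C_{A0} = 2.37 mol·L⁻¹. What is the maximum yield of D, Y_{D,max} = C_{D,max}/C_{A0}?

0.155

At the optimum, C_{D,max}/C_{A0} = (k₁/k₂)^[k₂/(k₂−k₁)].
= (0.414/1.69)^(1.69/(1.69−0.414)) = (0.2450)^(1.324) = 0.1552.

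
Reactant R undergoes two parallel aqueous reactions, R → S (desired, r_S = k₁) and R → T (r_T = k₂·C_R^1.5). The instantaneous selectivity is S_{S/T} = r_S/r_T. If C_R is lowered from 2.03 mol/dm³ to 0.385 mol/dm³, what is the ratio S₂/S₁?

S_{S/T} = (k₁/k₂)·C_R^-1.5, so S₂/S₁ = (C_{R,2}/C_{R,1})^-1.5.
= (0.385/2.03)^(-1.5) = (0.1897)^(-1.5) = 12.1.

12.1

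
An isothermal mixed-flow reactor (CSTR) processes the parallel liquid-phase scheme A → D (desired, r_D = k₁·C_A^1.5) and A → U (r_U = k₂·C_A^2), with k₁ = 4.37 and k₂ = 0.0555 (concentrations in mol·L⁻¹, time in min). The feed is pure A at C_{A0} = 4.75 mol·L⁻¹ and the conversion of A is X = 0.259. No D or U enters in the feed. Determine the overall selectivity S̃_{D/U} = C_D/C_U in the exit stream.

Exit C_A = C_{A0}(1−X) = 4.75×0.741 = 3.520 mol·L⁻¹.
A CSTR operates uniformly at the exit composition, giving r_D = 28.86 and r_U = 0.6876 (each k·C_A^n at C_A = 3.520).
Overall selectivity = C_D/C_U = r_Dτ/(r_Uτ) = r_D/r_U = 42.0.

42.0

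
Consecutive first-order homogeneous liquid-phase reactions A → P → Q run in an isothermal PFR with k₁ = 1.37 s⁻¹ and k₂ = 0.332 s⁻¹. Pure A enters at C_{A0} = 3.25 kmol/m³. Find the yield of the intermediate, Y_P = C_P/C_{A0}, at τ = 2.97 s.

0.470

Solving the coupled first-order balances gives C_P(τ) = [k₁/(k₂−k₁)]·C_{A0}·(e^(−k₁τ) − e^(−k₂τ)).
e^(−k₁τ) = e^(−1.37×2.97) = e^(−4.069) = 0.01710; e^(−k₂τ) = e^(−0.9860) = 0.3731.
C_P = 1.37×3.25/(0.332−1.37) × (0.01710−0.3731) = (-4.289)×(-0.3560) = 1.527 kmol/m³.
Y_P = C_P/C_{A0} = 1.527/3.25 = 0.470.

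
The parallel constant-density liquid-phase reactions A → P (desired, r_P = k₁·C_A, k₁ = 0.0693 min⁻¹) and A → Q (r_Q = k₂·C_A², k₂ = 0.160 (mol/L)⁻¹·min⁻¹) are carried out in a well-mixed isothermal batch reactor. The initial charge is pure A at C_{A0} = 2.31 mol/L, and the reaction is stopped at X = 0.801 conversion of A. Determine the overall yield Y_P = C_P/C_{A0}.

0.210

C_A = C_{A0}(1−X) = 0.4597 mol/L.
Along a PFR/batch, dC_P/dC_A = −r_P/(r_P+r_Q) = −k₁/(k₁+k₂·C_A).
Integrating from C_{A0} to C_A: C_P = (0.0693/0.160)·ln[(0.0693+0.160·2.31)/(0.0693+0.160·0.460)] = 0.4331·ln(0.4389/0.1429) = 0.4862 mol/L.
Y_P = C_P/C_{A0} = 0.4862/2.31 = 0.210.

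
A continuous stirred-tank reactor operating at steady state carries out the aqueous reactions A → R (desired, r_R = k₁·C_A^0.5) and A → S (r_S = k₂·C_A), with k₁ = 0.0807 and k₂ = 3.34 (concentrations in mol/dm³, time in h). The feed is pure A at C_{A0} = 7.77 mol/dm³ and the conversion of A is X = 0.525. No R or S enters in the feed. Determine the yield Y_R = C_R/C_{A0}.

Exit C_A = C_{A0}(1−X) = 7.77×0.475 = 3.691 mol/dm³.
Rates in a CSTR are evaluated at the outlet concentration: r_R = 0.0807×3.691^0.5 = 0.1550, r_S = 3.34×3.691 = 12.33.
Fraction of consumed A going to R: r_R/(r_R+r_S) = 0.01242.
C_R = 0.01242·C_{A0}·X = 0.01242×7.77×0.525 = 0.0507 mol/dm³; Y_R = C_R/C_{A0} = 0.00652.

0.00652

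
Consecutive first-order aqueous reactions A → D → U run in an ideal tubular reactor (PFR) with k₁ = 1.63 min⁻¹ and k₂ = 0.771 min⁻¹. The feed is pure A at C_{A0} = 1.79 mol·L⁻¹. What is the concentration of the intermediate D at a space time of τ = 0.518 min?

0.818 mol·L⁻¹

Solving the coupled first-order balances gives C_D(τ) = [k₁/(k₂−k₁)]·C_{A0}·(e^(−k₁τ) − e^(−k₂τ)).
e^(−k₁τ) = e^(−1.63×0.518) = e^(−0.8443) = 0.4298; e^(−k₂τ) = e^(−0.3994) = 0.6707.
C_D = 1.63×1.79/(0.771−1.63) × (0.4298−0.6707) = (-3.397)×(-0.2409) = 0.8182 mol·L⁻¹.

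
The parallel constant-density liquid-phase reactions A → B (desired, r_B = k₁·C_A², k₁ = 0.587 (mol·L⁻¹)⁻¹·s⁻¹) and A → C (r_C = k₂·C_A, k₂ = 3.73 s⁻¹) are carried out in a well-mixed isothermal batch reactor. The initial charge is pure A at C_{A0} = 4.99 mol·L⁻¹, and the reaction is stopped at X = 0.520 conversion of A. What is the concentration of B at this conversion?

C_A = C_{A0}(1−X) = 2.395 mol·L⁻¹.
Along a PFR/batch, dC_C/dC_A = −r_C/(r_B+r_C) = −k₂/(k₂+k₁·C_A).
Integrating from C_{A0} to C_A: C_C = (3.73/0.587)·ln[(3.73+0.587·4.99)/(3.73+0.587·2.40)] = 6.354·ln(6.659/5.136) = 1.650 mol·L⁻¹.
Then C_B = (C_{A0}−C_A) − C_C = 2.595 − 1.650 = 0.9445 mol·L⁻¹.

0.944 mol·L⁻¹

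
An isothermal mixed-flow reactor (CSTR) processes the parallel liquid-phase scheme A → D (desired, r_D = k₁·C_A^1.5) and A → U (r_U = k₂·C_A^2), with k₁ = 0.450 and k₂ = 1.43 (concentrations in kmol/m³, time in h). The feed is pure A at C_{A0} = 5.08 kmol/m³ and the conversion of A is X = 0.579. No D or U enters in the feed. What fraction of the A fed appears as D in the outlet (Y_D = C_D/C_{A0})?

0.103

Exit C_A = C_{A0}(1−X) = 5.08×0.421 = 2.139 kmol/m³.
A CSTR operates uniformly at the exit composition, giving r_D = 1.407 and r_U = 6.541 (each k·C_A^n at C_A = 2.139).
Fraction of consumed A going to D: r_D/(r_D+r_U) = 0.1771.
C_D = 0.1771·C_{A0}·X = 0.1771×5.08×0.579 = 0.521 kmol/m³; Y_D = C_D/C_{A0} = 0.103.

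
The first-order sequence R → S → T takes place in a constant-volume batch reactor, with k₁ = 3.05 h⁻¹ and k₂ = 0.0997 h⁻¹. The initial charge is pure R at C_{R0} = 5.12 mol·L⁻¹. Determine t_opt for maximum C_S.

The intermediate peaks when r₁ = r₂, i.e. k₁e^(−k₁t) = k₂e^(−k₂t), giving t_opt = ln(k₂/k₁)/(k₂−k₁).
= ln(0.0997/3.05)/(0.0997−3.05) = ln(0.03269)/-2.950 = -3.421/-2.950 = 1.16 h.

1.16 h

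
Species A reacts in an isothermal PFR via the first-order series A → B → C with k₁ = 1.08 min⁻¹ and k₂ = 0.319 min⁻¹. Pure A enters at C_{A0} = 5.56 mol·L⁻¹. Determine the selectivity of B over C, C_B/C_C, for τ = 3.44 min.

0.818

Solving the coupled first-order balances gives C_B(τ) = [k₁/(k₂−k₁)]·C_{A0}·(e^(−k₁τ) − e^(−k₂τ)).
e^(−k₁τ) = e^(−1.08×3.44) = e^(−3.715) = 0.02435; e^(−k₂τ) = e^(−1.097) = 0.3338.
C_B = 1.08×5.56/(0.319−1.08) × (0.02435−0.3338) = (-7.891)×(-0.3094) = 2.441 mol·L⁻¹.
C_A = C_{A0}e^(−k₁τ) = 0.1354 mol·L⁻¹, so C_C = C_{A0}−C_A−C_B = 2.983 mol·L⁻¹; C_B/C_C = 0.818.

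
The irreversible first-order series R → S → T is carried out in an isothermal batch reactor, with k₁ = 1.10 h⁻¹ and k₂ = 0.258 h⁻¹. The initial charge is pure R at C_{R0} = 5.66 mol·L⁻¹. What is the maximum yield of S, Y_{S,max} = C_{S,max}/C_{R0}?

0.641

For a first-order series the maximum intermediate yield is C_{S,max}/C_{R0} = (k₁/k₂)^[k₂/(k₂−k₁)].
= (1.10/0.258)^(0.258/(0.258−1.10)) = (4.264)^(-0.3064) = 0.6413.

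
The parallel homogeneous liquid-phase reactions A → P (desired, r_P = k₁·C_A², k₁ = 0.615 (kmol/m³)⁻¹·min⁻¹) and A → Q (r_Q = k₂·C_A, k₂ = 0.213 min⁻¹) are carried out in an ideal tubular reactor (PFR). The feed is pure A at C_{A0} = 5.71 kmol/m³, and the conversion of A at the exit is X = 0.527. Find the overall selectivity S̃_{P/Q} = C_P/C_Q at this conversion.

11.6

C_A = C_{A0}(1−X) = 2.701 kmol/m³.
Along a PFR/batch, dC_Q/dC_A = −r_Q/(r_P+r_Q) = −k₂/(k₂+k₁·C_A).
Integrating from C_{A0} to C_A: C_Q = (0.213/0.615)·ln[(0.213+0.615·5.71)/(0.213+0.615·2.70)] = 0.3463·ln(3.725/1.874) = 0.2379 kmol/m³.
Then C_P = (C_{A0}−C_A) − C_Q = 3.009 − 0.2379 = 2.771 kmol/m³.
S̃_{P/Q} = C_P/C_Q = 2.771/0.2379 = 11.6.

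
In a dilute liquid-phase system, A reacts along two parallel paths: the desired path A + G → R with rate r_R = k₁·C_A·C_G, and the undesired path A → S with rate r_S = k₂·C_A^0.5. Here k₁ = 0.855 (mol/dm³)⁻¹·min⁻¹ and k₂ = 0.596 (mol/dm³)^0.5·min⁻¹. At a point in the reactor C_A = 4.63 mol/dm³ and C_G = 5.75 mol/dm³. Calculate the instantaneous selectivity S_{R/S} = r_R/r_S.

17.7

S_{R/S} = r_R/r_S = (k₁·C_A·C_G)/(k₂·C_A^0.5) = (k₁/k₂)·C_A^0.5·C_G.
= (0.855×4.630×5.750) / (0.596×4.630^0.5) = 22.76/1.282 = 17.7.
Since the desired path is higher order in A, keeping C_A high (PFR or concentrated feed) favours R.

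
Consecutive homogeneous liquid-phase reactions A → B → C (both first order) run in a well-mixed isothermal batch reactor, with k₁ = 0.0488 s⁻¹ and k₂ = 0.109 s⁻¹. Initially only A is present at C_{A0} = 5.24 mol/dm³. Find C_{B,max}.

1.22 mol/dm³

Evaluating C_B at t_opt = ln(k₂/k₁)/(k₂−k₁) gives C_{B,max}/C_{A0} = (k₁/k₂)^[k₂/(k₂−k₁)].
= (0.0488/0.109)^(0.109/(0.109−0.0488)) = (0.4477)^(1.811) = 0.2334.
C_{B,max} = 0.2334×5.24 = 1.22 mol/dm³.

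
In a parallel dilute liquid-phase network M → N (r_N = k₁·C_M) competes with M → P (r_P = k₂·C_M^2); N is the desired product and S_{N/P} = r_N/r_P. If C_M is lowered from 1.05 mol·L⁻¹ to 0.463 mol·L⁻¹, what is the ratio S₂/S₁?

2.27

S_{N/P} = (k₁/k₂)·C_M⁻¹, so S₂/S₁ = (C_{M,2}/C_{M,1})⁻¹.
= 1.05/0.463 = 2.27.
Selectivity toward N rises as C_M falls — low-concentration operation is favoured.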